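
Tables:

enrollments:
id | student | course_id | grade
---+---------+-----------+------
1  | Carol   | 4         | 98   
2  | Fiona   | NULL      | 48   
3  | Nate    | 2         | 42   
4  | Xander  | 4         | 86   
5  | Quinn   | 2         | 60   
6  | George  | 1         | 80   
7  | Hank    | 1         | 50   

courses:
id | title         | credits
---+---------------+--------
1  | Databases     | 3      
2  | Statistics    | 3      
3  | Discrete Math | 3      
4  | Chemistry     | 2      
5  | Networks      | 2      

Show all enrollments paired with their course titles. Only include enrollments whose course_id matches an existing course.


INNER JOIN keeps only enrollments rows whose course_id matches an id in courses. Walk through each enrollment:
  - enrollment 1 (Carol): course_id=4 -> matches Chemistry
  - enrollment 2 (Fiona): course_id=NULL, no match -> dropped
  - enrollment 3 (Nate): course_id=2 -> matches Statistics
  - enrollment 4 (Xander): course_id=4 -> matches Chemistry
  - enrollment 5 (Quinn): course_id=2 -> matches Statistics
  - enrollment 6 (George): course_id=1 -> matches Databases
  - enrollment 7 (Hank): course_id=1 -> matches Databases
So 1 of 7 rows is dropped.

SQL:
SELECT a.student, b.title AS course
FROM enrollments a
INNER JOIN courses b ON a.course_id = b.id

Result:
student | course    
--------+-----------
Carol   | Chemistry 
Nate    | Statistics
Xander  | Chemistry 
Quinn   | Statistics
George  | Databases 
Hank    | Databases 


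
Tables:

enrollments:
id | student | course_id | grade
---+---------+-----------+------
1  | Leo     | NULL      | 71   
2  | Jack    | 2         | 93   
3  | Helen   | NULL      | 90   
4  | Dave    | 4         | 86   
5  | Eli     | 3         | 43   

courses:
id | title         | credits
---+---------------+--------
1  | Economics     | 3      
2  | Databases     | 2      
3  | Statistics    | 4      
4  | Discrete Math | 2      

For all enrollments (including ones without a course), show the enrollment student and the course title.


LEFT JOIN keeps every row from enrollments (the left table); where course_id has no match in courses, the course columns become NULL. Walk through each enrollment:
  - enrollment 1 (Leo): course_id=NULL, no match -> kept with NULL
  - enrollment 2 (Jack): course_id=2 -> matches Databases
  - enrollment 3 (Helen): course_id=NULL, no match -> kept with NULL
  - enrollment 4 (Dave): course_id=4 -> matches Discrete Math
  - enrollment 5 (Eli): course_id=3 -> matches Statistics
All 5 rows appear; 2 have NULL course.

SQL:
SELECT a.student, b.title AS course
FROM enrollments a
LEFT JOIN courses b ON a.course_id = b.id

Result:
student | course       
--------+--------------
Leo     | NULL         
Jack    | Databases    
Helen   | NULL         
Dave    | Discrete Math
Eli     | Statistics   


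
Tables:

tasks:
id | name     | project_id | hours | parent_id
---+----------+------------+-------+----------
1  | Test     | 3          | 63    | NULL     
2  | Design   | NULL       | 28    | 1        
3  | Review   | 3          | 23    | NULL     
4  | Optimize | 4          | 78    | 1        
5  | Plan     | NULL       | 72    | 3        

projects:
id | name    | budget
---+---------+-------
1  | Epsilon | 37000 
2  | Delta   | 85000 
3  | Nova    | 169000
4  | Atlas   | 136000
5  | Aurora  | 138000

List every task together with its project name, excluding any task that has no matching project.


INNER JOIN keeps only tasks rows whose project_id matches an id in projects. Walk through each task:
  - task 1 (Test): project_id=3 -> matches Nova
  - task 2 (Design): project_id=NULL, no match -> dropped
  - task 3 (Review): project_id=3 -> matches Nova
  - task 4 (Optimize): project_id=4 -> matches Atlas
  - task 5 (Plan): project_id=NULL, no match -> dropped
So 2 of 5 rows are dropped.

SQL:
SELECT a.name, b.name AS project
FROM tasks a
INNER JOIN projects b ON a.project_id = b.id

Result:
name     | project
---------+--------
Test     | Nova   
Review   | Nova   
Optimize | Atlas  


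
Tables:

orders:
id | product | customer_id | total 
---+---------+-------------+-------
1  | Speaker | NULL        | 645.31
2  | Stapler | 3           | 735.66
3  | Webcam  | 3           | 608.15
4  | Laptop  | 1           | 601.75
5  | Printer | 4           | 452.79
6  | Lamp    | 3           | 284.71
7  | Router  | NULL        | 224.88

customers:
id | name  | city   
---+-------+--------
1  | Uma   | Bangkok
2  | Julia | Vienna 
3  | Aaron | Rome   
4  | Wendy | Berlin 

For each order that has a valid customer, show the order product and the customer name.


INNER JOIN keeps only orders rows whose customer_id matches an id in customers. Walk through each order:
  - order 1 (Speaker): customer_id=NULL, no match -> dropped
  - order 2 (Stapler): customer_id=3 -> matches Aaron
  - order 3 (Webcam): customer_id=3 -> matches Aaron
  - order 4 (Laptop): customer_id=1 -> matches Uma
  - order 5 (Printer): customer_id=4 -> matches Wendy
  - order 6 (Lamp): customer_id=3 -> matches Aaron
  - order 7 (Router): customer_id=NULL, no match -> dropped
So 2 of 7 rows are dropped.

SQL:
SELECT a.product, b.name AS customer
FROM orders a
INNER JOIN customers b ON a.customer_id = b.id

Result:
product | customer
--------+---------
Stapler | Aaron   
Webcam  | Aaron   
Laptop  | Uma     
Printer | Wendy   
Lamp    | Aaron   


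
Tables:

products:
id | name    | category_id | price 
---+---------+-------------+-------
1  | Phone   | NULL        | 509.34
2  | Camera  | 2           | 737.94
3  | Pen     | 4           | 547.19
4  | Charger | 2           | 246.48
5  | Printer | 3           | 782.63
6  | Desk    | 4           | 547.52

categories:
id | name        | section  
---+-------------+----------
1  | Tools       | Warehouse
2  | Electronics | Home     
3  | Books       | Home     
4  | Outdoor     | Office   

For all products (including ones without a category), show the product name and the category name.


LEFT JOIN keeps every row from products (the left table); where category_id has no match in categories, the category columns become NULL. Walk through each product:
  - product 1 (Phone): category_id=NULL, no match -> kept with NULL
  - product 2 (Camera): category_id=2 -> matches Electronics
  - product 3 (Pen): category_id=4 -> matches Outdoor
  - product 4 (Charger): category_id=2 -> matches Electronics
  - product 5 (Printer): category_id=3 -> matches Books
  - product 6 (Desk): category_id=4 -> matches Outdoor
All 6 rows appear; 1 has NULL category.

SQL:
SELECT a.name, b.name AS category
FROM products a
LEFT JOIN categories b ON a.category_id = b.id

Result:
name    | category   
--------+------------
Phone   | NULL       
Camera  | Electronics
Pen     | Outdoor    
Charger | Electronics
Printer | Books      
Desk    | Outdoor    


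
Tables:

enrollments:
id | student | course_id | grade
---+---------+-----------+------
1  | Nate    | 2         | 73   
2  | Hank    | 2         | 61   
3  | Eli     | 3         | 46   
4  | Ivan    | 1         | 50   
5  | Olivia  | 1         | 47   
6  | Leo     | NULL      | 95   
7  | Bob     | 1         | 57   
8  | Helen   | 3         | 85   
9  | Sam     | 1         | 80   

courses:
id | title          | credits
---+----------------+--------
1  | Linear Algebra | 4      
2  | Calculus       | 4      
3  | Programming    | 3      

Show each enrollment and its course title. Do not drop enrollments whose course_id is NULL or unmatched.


LEFT JOIN keeps every row from enrollments (the left table); where course_id has no match in courses, the course columns become NULL. Walk through each enrollment:
  - enrollment 1 (Nate): course_id=2 -> matches Calculus
  - enrollment 2 (Hank): course_id=2 -> matches Calculus
  - enrollment 3 (Eli): course_id=3 -> matches Programming
  - enrollment 4 (Ivan): course_id=1 -> matches Linear Algebra
  - enrollment 5 (Olivia): course_id=1 -> matches Linear Algebra
  - enrollment 6 (Leo): course_id=NULL, no match -> kept with NULL
  - enrollment 7 (Bob): course_id=1 -> matches Linear Algebra
  - enrollment 8 (Helen): course_id=3 -> matches Programming
  - enrollment 9 (Sam): course_id=1 -> matches Linear Algebra
All 9 rows appear; 1 has NULL course.

SQL:
SELECT a.student, b.title AS course
FROM enrollments a
LEFT JOIN courses b ON a.course_id = b.id

Result:
student | course        
--------+---------------
Nate    | Calculus      
Hank    | Calculus      
Eli     | Programming   
Ivan    | Linear Algebra
Olivia  | Linear Algebra
Leo     | NULL          
Bob     | Linear Algebra
Helen   | Programming   
Sam     | Linear Algebra


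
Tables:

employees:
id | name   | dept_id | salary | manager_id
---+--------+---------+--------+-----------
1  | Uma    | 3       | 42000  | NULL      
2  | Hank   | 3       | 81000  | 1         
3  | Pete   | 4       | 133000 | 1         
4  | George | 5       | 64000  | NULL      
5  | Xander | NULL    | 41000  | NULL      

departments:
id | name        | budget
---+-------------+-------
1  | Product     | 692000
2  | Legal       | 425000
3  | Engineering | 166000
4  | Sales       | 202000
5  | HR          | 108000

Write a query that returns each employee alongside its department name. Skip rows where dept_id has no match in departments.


INNER JOIN keeps only employees rows whose dept_id matches an id in departments. Walk through each employee:
  - employee 1 (Uma): dept_id=3 -> matches Engineering
  - employee 2 (Hank): dept_id=3 -> matches Engineering
  - employee 3 (Pete): dept_id=4 -> matches Sales
  - employee 4 (George): dept_id=5 -> matches HR
  - employee 5 (Xander): dept_id=NULL, no match -> dropped
So 1 of 5 rows is dropped.

SQL:
SELECT a.name, b.name AS department
FROM employees a
INNER JOIN departments b ON a.dept_id = b.id

Result:
name   | department 
-------+------------
Uma    | Engineering
Hank   | Engineering
Pete   | Sales      
George | HR         


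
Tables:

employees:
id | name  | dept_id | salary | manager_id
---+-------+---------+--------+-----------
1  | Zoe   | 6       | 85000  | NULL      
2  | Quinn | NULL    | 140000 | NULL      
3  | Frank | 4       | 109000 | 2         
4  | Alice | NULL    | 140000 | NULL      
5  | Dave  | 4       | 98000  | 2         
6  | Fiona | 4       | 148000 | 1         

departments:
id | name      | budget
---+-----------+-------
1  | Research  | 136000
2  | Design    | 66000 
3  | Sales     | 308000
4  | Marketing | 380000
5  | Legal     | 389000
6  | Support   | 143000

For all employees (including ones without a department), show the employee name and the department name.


LEFT JOIN keeps every row from employees (the left table); where dept_id has no match in departments, the department columns become NULL. Walk through each employee:
  - employee 1 (Zoe): dept_id=6 -> matches Support
  - employee 2 (Quinn): dept_id=NULL, no match -> kept with NULL
  - employee 3 (Frank): dept_id=4 -> matches Marketing
  - employee 4 (Alice): dept_id=NULL, no match -> kept with NULL
  - employee 5 (Dave): dept_id=4 -> matches Marketing
  - employee 6 (Fiona): dept_id=4 -> matches Marketing
All 6 rows appear; 2 have NULL department.

SQL:
SELECT a.name, b.name AS department
FROM employees a
LEFT JOIN departments b ON a.dept_id = b.id

Result:
name  | department
------+-----------
Zoe   | Support   
Quinn | NULL      
Frank | Marketing 
Alice | NULL      
Dave  | Marketing 
Fiona | Marketing 


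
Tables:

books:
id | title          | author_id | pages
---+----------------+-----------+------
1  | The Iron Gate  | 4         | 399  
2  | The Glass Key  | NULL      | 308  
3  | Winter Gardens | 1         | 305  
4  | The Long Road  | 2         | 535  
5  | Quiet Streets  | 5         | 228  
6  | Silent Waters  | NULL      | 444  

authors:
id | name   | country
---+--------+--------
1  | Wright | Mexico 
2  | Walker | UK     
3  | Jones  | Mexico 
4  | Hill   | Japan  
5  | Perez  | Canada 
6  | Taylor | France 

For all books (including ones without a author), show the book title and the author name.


LEFT JOIN keeps every row from books (the left table); where author_id has no match in authors, the author columns become NULL. Walk through each book:
  - book 1 (The Iron Gate): author_id=4 -> matches Hill
  - book 2 (The Glass Key): author_id=NULL, no match -> kept with NULL
  - book 3 (Winter Gardens): author_id=1 -> matches Wright
  - book 4 (The Long Road): author_id=2 -> matches Walker
  - book 5 (Quiet Streets): author_id=5 -> matches Perez
  - book 6 (Silent Waters): author_id=NULL, no match -> kept with NULL
All 6 rows appear; 2 have NULL author.

SQL:
SELECT a.title, b.name AS author
FROM books a
LEFT JOIN authors b ON a.author_id = b.id

Result:
title          | author
---------------+-------
The Iron Gate  | Hill  
The Glass Key  | NULL  
Winter Gardens | Wright
The Long Road  | Walker
Quiet Streets  | Perez 
Silent Waters  | NULL  


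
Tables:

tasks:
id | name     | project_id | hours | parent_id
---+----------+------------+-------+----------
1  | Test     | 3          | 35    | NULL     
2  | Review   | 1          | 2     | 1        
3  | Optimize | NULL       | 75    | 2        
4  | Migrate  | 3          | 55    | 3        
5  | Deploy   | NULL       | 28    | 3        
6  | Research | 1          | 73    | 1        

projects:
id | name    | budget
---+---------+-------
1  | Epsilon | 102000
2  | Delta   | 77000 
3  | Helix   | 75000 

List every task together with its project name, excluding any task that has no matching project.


INNER JOIN keeps only tasks rows whose project_id matches an id in projects. Walk through each task:
  - task 1 (Test): project_id=3 -> matches Helix
  - task 2 (Review): project_id=1 -> matches Epsilon
  - task 3 (Optimize): project_id=NULL, no match -> dropped
  - task 4 (Migrate): project_id=3 -> matches Helix
  - task 5 (Deploy): project_id=NULL, no match -> dropped
  - task 6 (Research): project_id=1 -> matches Epsilon
So 2 of 6 rows are dropped.

SQL:
SELECT a.name, b.name AS project
FROM tasks a
INNER JOIN projects b ON a.project_id = b.id

Result:
name     | project
---------+--------
Test     | Helix  
Review   | Epsilon
Migrate  | Helix  
Research | Epsilon


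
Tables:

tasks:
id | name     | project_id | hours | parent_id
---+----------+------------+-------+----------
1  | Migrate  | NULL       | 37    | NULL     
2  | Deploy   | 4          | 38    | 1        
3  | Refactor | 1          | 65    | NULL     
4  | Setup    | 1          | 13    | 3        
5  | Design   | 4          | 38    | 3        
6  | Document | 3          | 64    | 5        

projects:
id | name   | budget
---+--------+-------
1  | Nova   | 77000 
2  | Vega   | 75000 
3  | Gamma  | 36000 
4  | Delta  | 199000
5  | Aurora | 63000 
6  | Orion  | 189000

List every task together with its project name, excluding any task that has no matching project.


INNER JOIN keeps only tasks rows whose project_id matches an id in projects. Walk through each task:
  - task 1 (Migrate): project_id=NULL, no match -> dropped
  - task 2 (Deploy): project_id=4 -> matches Delta
  - task 3 (Refactor): project_id=1 -> matches Nova
  - task 4 (Setup): project_id=1 -> matches Nova
  - task 5 (Design): project_id=4 -> matches Delta
  - task 6 (Document): project_id=3 -> matches Gamma
So 1 of 6 rows is dropped.

SQL:
SELECT a.name, b.name AS project
FROM tasks a
INNER JOIN projects b ON a.project_id = b.id

Result:
name     | project
---------+--------
Deploy   | Delta  
Refactor | Nova   
Setup    | Nova   
Design   | Delta  
Document | Gamma  


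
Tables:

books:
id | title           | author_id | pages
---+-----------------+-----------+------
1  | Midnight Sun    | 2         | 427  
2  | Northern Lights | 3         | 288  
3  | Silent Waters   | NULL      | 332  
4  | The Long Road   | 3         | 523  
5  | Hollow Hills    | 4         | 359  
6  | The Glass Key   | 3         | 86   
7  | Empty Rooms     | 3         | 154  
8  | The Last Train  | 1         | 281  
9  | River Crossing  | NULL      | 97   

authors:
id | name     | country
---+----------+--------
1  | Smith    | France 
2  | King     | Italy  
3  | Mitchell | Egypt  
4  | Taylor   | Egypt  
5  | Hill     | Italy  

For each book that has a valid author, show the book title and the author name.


INNER JOIN keeps only books rows whose author_id matches an id in authors. Walk through each book:
  - book 1 (Midnight Sun): author_id=2 -> matches King
  - book 2 (Northern Lights): author_id=3 -> matches Mitchell
  - book 3 (Silent Waters): author_id=NULL, no match -> dropped
  - book 4 (The Long Road): author_id=3 -> matches Mitchell
  - book 5 (Hollow Hills): author_id=4 -> matches Taylor
  - book 6 (The Glass Key): author_id=3 -> matches Mitchell
  - book 7 (Empty Rooms): author_id=3 -> matches Mitchell
  - book 8 (The Last Train): author_id=1 -> matches Smith
  - book 9 (River Crossing): author_id=NULL, no match -> dropped
So 2 of 9 rows are dropped.

SQL:
SELECT a.title, b.name AS author
FROM books a
INNER JOIN authors b ON a.author_id = b.id

Result:
title           | author  
----------------+---------
Midnight Sun    | King    
Northern Lights | Mitchell
The Long Road   | Mitchell
Hollow Hills    | Taylor  
The Glass Key   | Mitchell
Empty Rooms     | Mitchell
The Last Train  | Smith   


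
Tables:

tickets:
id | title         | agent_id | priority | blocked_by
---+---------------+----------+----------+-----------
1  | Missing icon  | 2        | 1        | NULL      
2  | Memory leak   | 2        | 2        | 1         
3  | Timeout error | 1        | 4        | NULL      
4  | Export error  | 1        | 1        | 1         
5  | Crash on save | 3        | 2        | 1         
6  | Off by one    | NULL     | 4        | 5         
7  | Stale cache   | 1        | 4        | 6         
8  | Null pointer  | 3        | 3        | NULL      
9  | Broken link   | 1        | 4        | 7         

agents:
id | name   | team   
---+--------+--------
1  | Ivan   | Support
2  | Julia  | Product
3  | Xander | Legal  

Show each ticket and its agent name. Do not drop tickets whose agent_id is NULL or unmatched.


LEFT JOIN keeps every row from tickets (the left table); where agent_id has no match in agents, the agent columns become NULL. Walk through each ticket:
  - ticket 1 (Missing icon): agent_id=2 -> matches Julia
  - ticket 2 (Memory leak): agent_id=2 -> matches Julia
  - ticket 3 (Timeout error): agent_id=1 -> matches Ivan
  - ticket 4 (Export error): agent_id=1 -> matches Ivan
  - ticket 5 (Crash on save): agent_id=3 -> matches Xander
  - ticket 6 (Off by one): agent_id=NULL, no match -> kept with NULL
  - ticket 7 (Stale cache): agent_id=1 -> matches Ivan
  - ticket 8 (Null pointer): agent_id=3 -> matches Xander
  - ticket 9 (Broken link): agent_id=1 -> matches Ivan
All 9 rows appear; 1 has NULL agent.

SQL:
SELECT a.title, b.name AS agent
FROM tickets a
LEFT JOIN agents b ON a.agent_id = b.id

Result:
title         | agent 
--------------+-------
Missing icon  | Julia 
Memory leak   | Julia 
Timeout error | Ivan  
Export error  | Ivan  
Crash on save | Xander
Off by one    | NULL  
Stale cache   | Ivan  
Null pointer  | Xander
Broken link   | Ivan  


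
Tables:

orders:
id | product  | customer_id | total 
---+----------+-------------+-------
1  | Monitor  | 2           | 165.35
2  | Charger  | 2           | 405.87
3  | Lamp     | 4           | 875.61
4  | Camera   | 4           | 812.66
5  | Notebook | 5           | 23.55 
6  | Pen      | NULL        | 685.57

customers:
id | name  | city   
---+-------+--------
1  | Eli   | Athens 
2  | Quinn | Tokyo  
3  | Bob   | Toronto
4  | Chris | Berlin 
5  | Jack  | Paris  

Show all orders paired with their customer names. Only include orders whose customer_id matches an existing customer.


INNER JOIN keeps only orders rows whose customer_id matches an id in customers. Walk through each order:
  - order 1 (Monitor): customer_id=2 -> matches Quinn
  - order 2 (Charger): customer_id=2 -> matches Quinn
  - order 3 (Lamp): customer_id=4 -> matches Chris
  - order 4 (Camera): customer_id=4 -> matches Chris
  - order 5 (Notebook): customer_id=5 -> matches Jack
  - order 6 (Pen): customer_id=NULL, no match -> dropped
So 1 of 6 rows is dropped.

SQL:
SELECT a.product, b.name AS customer
FROM orders a
INNER JOIN customers b ON a.customer_id = b.id

Result:
product  | customer
---------+---------
Monitor  | Quinn   
Charger  | Quinn   
Lamp     | Chris   
Camera   | Chris   
Notebook | Jack    


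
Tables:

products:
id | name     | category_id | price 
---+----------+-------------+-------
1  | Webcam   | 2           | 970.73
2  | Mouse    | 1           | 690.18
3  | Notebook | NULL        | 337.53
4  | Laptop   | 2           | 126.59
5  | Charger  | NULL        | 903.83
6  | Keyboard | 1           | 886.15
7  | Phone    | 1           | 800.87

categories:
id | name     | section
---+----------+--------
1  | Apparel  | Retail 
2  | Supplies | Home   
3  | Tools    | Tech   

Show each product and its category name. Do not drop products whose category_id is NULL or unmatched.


LEFT JOIN keeps every row from products (the left table); where category_id has no match in categories, the category columns become NULL. Walk through each product:
  - product 1 (Webcam): category_id=2 -> matches Supplies
  - product 2 (Mouse): category_id=1 -> matches Apparel
  - product 3 (Notebook): category_id=NULL, no match -> kept with NULL
  - product 4 (Laptop): category_id=2 -> matches Supplies
  - product 5 (Charger): category_id=NULL, no match -> kept with NULL
  - product 6 (Keyboard): category_id=1 -> matches Apparel
  - product 7 (Phone): category_id=1 -> matches Apparel
All 7 rows appear; 2 have NULL category.

SQL:
SELECT a.name, b.name AS category
FROM products a
LEFT JOIN categories b ON a.category_id = b.id

Result:
name     | category
---------+---------
Webcam   | Supplies
Mouse    | Apparel 
Notebook | NULL    
Laptop   | Supplies
Charger  | NULL    
Keyboard | Apparel 
Phone    | Apparel 


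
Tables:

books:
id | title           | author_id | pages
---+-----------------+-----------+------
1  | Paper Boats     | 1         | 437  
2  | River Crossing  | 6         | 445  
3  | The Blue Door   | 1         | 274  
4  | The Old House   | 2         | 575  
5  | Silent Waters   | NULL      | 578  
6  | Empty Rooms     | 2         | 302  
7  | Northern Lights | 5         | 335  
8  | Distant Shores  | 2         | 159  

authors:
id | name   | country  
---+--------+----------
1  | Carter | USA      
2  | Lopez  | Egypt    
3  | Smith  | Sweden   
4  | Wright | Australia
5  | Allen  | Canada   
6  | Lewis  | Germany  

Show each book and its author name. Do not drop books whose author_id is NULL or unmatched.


LEFT JOIN keeps every row from books (the left table); where author_id has no match in authors, the author columns become NULL. Walk through each book:
  - book 1 (Paper Boats): author_id=1 -> matches Carter
  - book 2 (River Crossing): author_id=6 -> matches Lewis
  - book 3 (The Blue Door): author_id=1 -> matches Carter
  - book 4 (The Old House): author_id=2 -> matches Lopez
  - book 5 (Silent Waters): author_id=NULL, no match -> kept with NULL
  - book 6 (Empty Rooms): author_id=2 -> matches Lopez
  - book 7 (Northern Lights): author_id=5 -> matches Allen
  - book 8 (Distant Shores): author_id=2 -> matches Lopez
All 8 rows appear; 1 has NULL author.

SQL:
SELECT a.title, b.name AS author
FROM books a
LEFT JOIN authors b ON a.author_id = b.id

Result:
title           | author
----------------+-------
Paper Boats     | Carter
River Crossing  | Lewis 
The Blue Door   | Carter
The Old House   | Lopez 
Silent Waters   | NULL  
Empty Rooms     | Lopez 
Northern Lights | Allen 
Distant Shores  | Lopez 


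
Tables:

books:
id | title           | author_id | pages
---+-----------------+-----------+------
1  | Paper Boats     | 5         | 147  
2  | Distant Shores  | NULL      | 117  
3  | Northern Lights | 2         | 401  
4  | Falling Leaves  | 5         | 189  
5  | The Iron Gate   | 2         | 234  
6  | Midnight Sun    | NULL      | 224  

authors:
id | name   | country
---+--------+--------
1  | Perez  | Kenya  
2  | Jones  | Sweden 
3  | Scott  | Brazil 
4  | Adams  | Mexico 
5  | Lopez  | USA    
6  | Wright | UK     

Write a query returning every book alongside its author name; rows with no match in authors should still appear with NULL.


LEFT JOIN keeps every row from books (the left table); where author_id has no match in authors, the author columns become NULL. Walk through each book:
  - book 1 (Paper Boats): author_id=5 -> matches Lopez
  - book 2 (Distant Shores): author_id=NULL, no match -> kept with NULL
  - book 3 (Northern Lights): author_id=2 -> matches Jones
  - book 4 (Falling Leaves): author_id=5 -> matches Lopez
  - book 5 (The Iron Gate): author_id=2 -> matches Jones
  - book 6 (Midnight Sun): author_id=NULL, no match -> kept with NULL
All 6 rows appear; 2 have NULL author.

SQL:
SELECT a.title, b.name AS author
FROM books a
LEFT JOIN authors b ON a.author_id = b.id

Result:
title           | author
----------------+-------
Paper Boats     | Lopez 
Distant Shores  | NULL  
Northern Lights | Jones 
Falling Leaves  | Lopez 
The Iron Gate   | Jones 
Midnight Sun    | NULL  


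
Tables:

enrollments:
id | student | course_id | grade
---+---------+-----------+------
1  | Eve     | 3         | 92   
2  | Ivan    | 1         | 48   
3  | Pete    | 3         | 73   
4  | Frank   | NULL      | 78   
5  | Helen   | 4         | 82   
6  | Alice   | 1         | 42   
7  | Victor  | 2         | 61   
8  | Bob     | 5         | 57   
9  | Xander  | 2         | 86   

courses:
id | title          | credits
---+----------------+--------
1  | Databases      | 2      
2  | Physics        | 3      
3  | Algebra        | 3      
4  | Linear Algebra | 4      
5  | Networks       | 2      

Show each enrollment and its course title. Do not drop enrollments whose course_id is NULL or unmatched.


LEFT JOIN keeps every row from enrollments (the left table); where course_id has no match in courses, the course columns become NULL. Walk through each enrollment:
  - enrollment 1 (Eve): course_id=3 -> matches Algebra
  - enrollment 2 (Ivan): course_id=1 -> matches Databases
  - enrollment 3 (Pete): course_id=3 -> matches Algebra
  - enrollment 4 (Frank): course_id=NULL, no match -> kept with NULL
  - enrollment 5 (Helen): course_id=4 -> matches Linear Algebra
  - enrollment 6 (Alice): course_id=1 -> matches Databases
  - enrollment 7 (Victor): course_id=2 -> matches Physics
  - enrollment 8 (Bob): course_id=5 -> matches Networks
  - enrollment 9 (Xander): course_id=2 -> matches Physics
All 9 rows appear; 1 has NULL course.

SQL:
SELECT a.student, b.title AS course
FROM enrollments a
LEFT JOIN courses b ON a.course_id = b.id

Result:
student | course        
--------+---------------
Eve     | Algebra       
Ivan    | Databases     
Pete    | Algebra       
Frank   | NULL          
Helen   | Linear Algebra
Alice   | Databases     
Victor  | Physics       
Bob     | Networks      
Xander  | Physics       


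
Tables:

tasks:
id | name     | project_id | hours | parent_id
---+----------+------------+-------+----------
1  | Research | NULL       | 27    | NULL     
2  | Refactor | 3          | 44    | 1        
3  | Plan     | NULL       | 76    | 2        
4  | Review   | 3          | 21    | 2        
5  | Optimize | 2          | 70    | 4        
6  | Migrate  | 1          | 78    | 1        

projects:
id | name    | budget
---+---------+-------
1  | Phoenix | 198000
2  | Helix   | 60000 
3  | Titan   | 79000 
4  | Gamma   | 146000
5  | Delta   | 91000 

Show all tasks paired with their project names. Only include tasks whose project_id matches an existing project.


INNER JOIN keeps only tasks rows whose project_id matches an id in projects. Walk through each task:
  - task 1 (Research): project_id=NULL, no match -> dropped
  - task 2 (Refactor): project_id=3 -> matches Titan
  - task 3 (Plan): project_id=NULL, no match -> dropped
  - task 4 (Review): project_id=3 -> matches Titan
  - task 5 (Optimize): project_id=2 -> matches Helix
  - task 6 (Migrate): project_id=1 -> matches Phoenix
So 2 of 6 rows are dropped.

SQL:
SELECT a.name, b.name AS project
FROM tasks a
INNER JOIN projects b ON a.project_id = b.id

Result:
name     | project
---------+--------
Refactor | Titan  
Review   | Titan  
Optimize | Helix  
Migrate  | Phoenix


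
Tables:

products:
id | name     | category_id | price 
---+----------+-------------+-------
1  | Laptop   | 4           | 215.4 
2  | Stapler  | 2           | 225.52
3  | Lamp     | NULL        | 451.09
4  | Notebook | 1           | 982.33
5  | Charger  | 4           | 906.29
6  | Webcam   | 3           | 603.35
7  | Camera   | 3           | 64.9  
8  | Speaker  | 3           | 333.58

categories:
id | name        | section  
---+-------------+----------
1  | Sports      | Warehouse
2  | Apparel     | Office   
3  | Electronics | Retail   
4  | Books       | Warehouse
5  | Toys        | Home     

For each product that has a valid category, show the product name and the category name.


INNER JOIN keeps only products rows whose category_id matches an id in categories. Walk through each product:
  - product 1 (Laptop): category_id=4 -> matches Books
  - product 2 (Stapler): category_id=2 -> matches Apparel
  - product 3 (Lamp): category_id=NULL, no match -> dropped
  - product 4 (Notebook): category_id=1 -> matches Sports
  - product 5 (Charger): category_id=4 -> matches Books
  - product 6 (Webcam): category_id=3 -> matches Electronics
  - product 7 (Camera): category_id=3 -> matches Electronics
  - product 8 (Speaker): category_id=3 -> matches Electronics
So 1 of 8 rows is dropped.

SQL:
SELECT a.name, b.name AS category
FROM products a
INNER JOIN categories b ON a.category_id = b.id

Result:
name     | category   
---------+------------
Laptop   | Books      
Stapler  | Apparel    
Notebook | Sports     
Charger  | Books      
Webcam   | Electronics
Camera   | Electronics
Speaker  | Electronics


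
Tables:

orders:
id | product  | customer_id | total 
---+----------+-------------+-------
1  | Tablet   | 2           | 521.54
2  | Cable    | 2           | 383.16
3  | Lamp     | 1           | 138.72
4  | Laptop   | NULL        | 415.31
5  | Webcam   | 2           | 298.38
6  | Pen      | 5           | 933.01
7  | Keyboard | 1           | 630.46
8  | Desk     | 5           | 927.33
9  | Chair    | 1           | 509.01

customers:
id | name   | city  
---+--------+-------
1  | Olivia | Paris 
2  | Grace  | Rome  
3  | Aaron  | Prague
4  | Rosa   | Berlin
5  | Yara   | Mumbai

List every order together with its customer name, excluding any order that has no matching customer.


INNER JOIN keeps only orders rows whose customer_id matches an id in customers. Walk through each order:
  - order 1 (Tablet): customer_id=2 -> matches Grace
  - order 2 (Cable): customer_id=2 -> matches Grace
  - order 3 (Lamp): customer_id=1 -> matches Olivia
  - order 4 (Laptop): customer_id=NULL, no match -> dropped
  - order 5 (Webcam): customer_id=2 -> matches Grace
  - order 6 (Pen): customer_id=5 -> matches Yara
  - order 7 (Keyboard): customer_id=1 -> matches Olivia
  - order 8 (Desk): customer_id=5 -> matches Yara
  - order 9 (Chair): customer_id=1 -> matches Olivia
So 1 of 9 rows is dropped.

SQL:
SELECT a.product, b.name AS customer
FROM orders a
INNER JOIN customers b ON a.customer_id = b.id

Result:
product  | customer
---------+---------
Tablet   | Grace   
Cable    | Grace   
Lamp     | Olivia  
Webcam   | Grace   
Pen      | Yara    
Keyboard | Olivia  
Desk     | Yara    
Chair    | Olivia  


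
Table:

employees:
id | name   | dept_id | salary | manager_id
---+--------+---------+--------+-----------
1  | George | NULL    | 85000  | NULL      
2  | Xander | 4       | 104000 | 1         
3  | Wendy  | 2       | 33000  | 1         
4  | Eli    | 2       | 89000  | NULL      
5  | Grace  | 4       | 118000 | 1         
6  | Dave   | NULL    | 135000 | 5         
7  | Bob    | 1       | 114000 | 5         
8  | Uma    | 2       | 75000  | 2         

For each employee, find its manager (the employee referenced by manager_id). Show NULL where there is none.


This is a self-join: employees is joined to a second copy of itself, matching each row's manager_id to another row's id. Use LEFT JOIN so rows with manager_id=NULL are kept.
  - employee 1 (George): manager_id=NULL -> NULL
  - employee 2 (Xander): manager_id=1 -> George
  - employee 3 (Wendy): manager_id=1 -> George
  - employee 4 (Eli): manager_id=NULL -> NULL
  - employee 5 (Grace): manager_id=1 -> George
  - employee 6 (Dave): manager_id=5 -> Grace
  - employee 7 (Bob): manager_id=5 -> Grace
  - employee 8 (Uma): manager_id=2 -> Xander

SQL:
SELECT a.name AS item, b.name AS manager
FROM employees a
LEFT JOIN employees b ON a.manager_id = b.id

Result:
item   | manager
-------+--------
George | NULL   
Xander | George 
Wendy  | George 
Eli    | NULL   
Grace  | George 
Dave   | Grace  
Bob    | Grace  
Uma    | Xander 


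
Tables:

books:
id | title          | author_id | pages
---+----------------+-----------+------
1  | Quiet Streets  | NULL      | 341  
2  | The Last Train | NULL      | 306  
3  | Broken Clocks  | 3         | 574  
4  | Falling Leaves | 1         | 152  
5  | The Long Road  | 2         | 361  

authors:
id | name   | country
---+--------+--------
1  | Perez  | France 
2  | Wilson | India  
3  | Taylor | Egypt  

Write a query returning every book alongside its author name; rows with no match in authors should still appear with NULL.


LEFT JOIN keeps every row from books (the left table); where author_id has no match in authors, the author columns become NULL. Walk through each book:
  - book 1 (Quiet Streets): author_id=NULL, no match -> kept with NULL
  - book 2 (The Last Train): author_id=NULL, no match -> kept with NULL
  - book 3 (Broken Clocks): author_id=3 -> matches Taylor
  - book 4 (Falling Leaves): author_id=1 -> matches Perez
  - book 5 (The Long Road): author_id=2 -> matches Wilson
All 5 rows appear; 2 have NULL author.

SQL:
SELECT a.title, b.name AS author
FROM books a
LEFT JOIN authors b ON a.author_id = b.id

Result:
title          | author
---------------+-------
Quiet Streets  | NULL  
The Last Train | NULL  
Broken Clocks  | Taylor
Falling Leaves | Perez 
The Long Road  | Wilson


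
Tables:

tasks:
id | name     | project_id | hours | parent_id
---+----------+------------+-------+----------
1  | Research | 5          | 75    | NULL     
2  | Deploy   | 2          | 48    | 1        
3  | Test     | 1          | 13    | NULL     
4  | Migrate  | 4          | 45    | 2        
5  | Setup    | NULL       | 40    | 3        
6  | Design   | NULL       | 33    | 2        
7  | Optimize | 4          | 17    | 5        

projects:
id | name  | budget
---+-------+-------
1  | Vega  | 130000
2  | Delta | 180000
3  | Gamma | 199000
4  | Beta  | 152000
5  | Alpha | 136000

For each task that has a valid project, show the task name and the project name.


INNER JOIN keeps only tasks rows whose project_id matches an id in projects. Walk through each task:
  - task 1 (Research): project_id=5 -> matches Alpha
  - task 2 (Deploy): project_id=2 -> matches Delta
  - task 3 (Test): project_id=1 -> matches Vega
  - task 4 (Migrate): project_id=4 -> matches Beta
  - task 5 (Setup): project_id=NULL, no match -> dropped
  - task 6 (Design): project_id=NULL, no match -> dropped
  - task 7 (Optimize): project_id=4 -> matches Beta
So 2 of 7 rows are dropped.

SQL:
SELECT a.name, b.name AS project
FROM tasks a
INNER JOIN projects b ON a.project_id = b.id

Result:
name     | project
---------+--------
Research | Alpha  
Deploy   | Delta  
Test     | Vega   
Migrate  | Beta   
Optimize | Beta   


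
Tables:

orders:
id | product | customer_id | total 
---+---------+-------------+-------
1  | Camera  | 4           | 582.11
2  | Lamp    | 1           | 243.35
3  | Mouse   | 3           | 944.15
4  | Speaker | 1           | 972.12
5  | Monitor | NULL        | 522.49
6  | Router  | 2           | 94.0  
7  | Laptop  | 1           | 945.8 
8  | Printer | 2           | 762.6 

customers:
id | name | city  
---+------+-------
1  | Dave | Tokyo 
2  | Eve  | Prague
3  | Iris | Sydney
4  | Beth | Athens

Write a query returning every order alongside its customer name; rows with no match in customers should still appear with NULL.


LEFT JOIN keeps every row from orders (the left table); where customer_id has no match in customers, the customer columns become NULL. Walk through each order:
  - order 1 (Camera): customer_id=4 -> matches Beth
  - order 2 (Lamp): customer_id=1 -> matches Dave
  - order 3 (Mouse): customer_id=3 -> matches Iris
  - order 4 (Speaker): customer_id=1 -> matches Dave
  - order 5 (Monitor): customer_id=NULL, no match -> kept with NULL
  - order 6 (Router): customer_id=2 -> matches Eve
  - order 7 (Laptop): customer_id=1 -> matches Dave
  - order 8 (Printer): customer_id=2 -> matches Eve
All 8 rows appear; 1 has NULL customer.

SQL:
SELECT a.product, b.name AS customer
FROM orders a
LEFT JOIN customers b ON a.customer_id = b.id

Result:
product | customer
--------+---------
Camera  | Beth    
Lamp    | Dave    
Mouse   | Iris    
Speaker | Dave    
Monitor | NULL    
Router  | Eve     
Laptop  | Dave    
Printer | Eve     


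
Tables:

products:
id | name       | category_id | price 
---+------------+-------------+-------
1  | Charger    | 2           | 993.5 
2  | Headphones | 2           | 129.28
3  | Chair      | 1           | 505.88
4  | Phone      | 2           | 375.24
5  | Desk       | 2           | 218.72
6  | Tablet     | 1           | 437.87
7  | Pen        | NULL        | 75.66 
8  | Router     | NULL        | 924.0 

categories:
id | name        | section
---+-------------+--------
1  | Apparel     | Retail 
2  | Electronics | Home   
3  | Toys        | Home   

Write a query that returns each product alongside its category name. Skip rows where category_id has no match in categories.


INNER JOIN keeps only products rows whose category_id matches an id in categories. Walk through each product:
  - product 1 (Charger): category_id=2 -> matches Electronics
  - product 2 (Headphones): category_id=2 -> matches Electronics
  - product 3 (Chair): category_id=1 -> matches Apparel
  - product 4 (Phone): category_id=2 -> matches Electronics
  - product 5 (Desk): category_id=2 -> matches Electronics
  - product 6 (Tablet): category_id=1 -> matches Apparel
  - product 7 (Pen): category_id=NULL, no match -> dropped
  - product 8 (Router): category_id=NULL, no match -> dropped
So 2 of 8 rows are dropped.

SQL:
SELECT a.name, b.name AS category
FROM products a
INNER JOIN categories b ON a.category_id = b.id

Result:
name       | category   
-----------+------------
Charger    | Electronics
Headphones | Electronics
Chair      | Apparel    
Phone      | Electronics
Desk       | Electronics
Tablet     | Apparel    


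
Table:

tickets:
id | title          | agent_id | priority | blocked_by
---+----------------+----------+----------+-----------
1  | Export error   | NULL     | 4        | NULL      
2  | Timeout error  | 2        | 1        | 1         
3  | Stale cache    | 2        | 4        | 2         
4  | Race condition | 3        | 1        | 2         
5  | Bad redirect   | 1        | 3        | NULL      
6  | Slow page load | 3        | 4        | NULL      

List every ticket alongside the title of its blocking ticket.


This is a self-join: tickets is joined to a second copy of itself, matching each row's blocked_by to another row's id. Use LEFT JOIN so rows with blocked_by=NULL are kept.
  - ticket 1 (Export error): blocked_by=NULL -> NULL
  - ticket 2 (Timeout error): blocked_by=1 -> Export error
  - ticket 3 (Stale cache): blocked_by=2 -> Timeout error
  - ticket 4 (Race condition): blocked_by=2 -> Timeout error
  - ticket 5 (Bad redirect): blocked_by=NULL -> NULL
  - ticket 6 (Slow page load): blocked_by=NULL -> NULL

SQL:
SELECT a.title AS item, b.title AS blocked_by
FROM tickets a
LEFT JOIN tickets b ON a.blocked_by = b.id

Result:
item           | blocked_by   
---------------+--------------
Export error   | NULL         
Timeout error  | Export error 
Stale cache    | Timeout error
Race condition | Timeout error
Bad redirect   | NULL         
Slow page load | NULL         


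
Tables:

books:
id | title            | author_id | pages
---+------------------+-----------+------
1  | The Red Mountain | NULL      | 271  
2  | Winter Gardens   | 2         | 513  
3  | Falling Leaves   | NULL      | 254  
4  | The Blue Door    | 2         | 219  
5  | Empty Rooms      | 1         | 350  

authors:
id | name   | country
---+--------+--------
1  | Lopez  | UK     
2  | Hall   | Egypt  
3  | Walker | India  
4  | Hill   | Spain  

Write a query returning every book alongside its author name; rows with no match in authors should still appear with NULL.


LEFT JOIN keeps every row from books (the left table); where author_id has no match in authors, the author columns become NULL. Walk through each book:
  - book 1 (The Red Mountain): author_id=NULL, no match -> kept with NULL
  - book 2 (Winter Gardens): author_id=2 -> matches Hall
  - book 3 (Falling Leaves): author_id=NULL, no match -> kept with NULL
  - book 4 (The Blue Door): author_id=2 -> matches Hall
  - book 5 (Empty Rooms): author_id=1 -> matches Lopez
All 5 rows appear; 2 have NULL author.

SQL:
SELECT a.title, b.name AS author
FROM books a
LEFT JOIN authors b ON a.author_id = b.id

Result:
title            | author
-----------------+-------
The Red Mountain | NULL  
Winter Gardens   | Hall  
Falling Leaves   | NULL  
The Blue Door    | Hall  
Empty Rooms      | Lopez 
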